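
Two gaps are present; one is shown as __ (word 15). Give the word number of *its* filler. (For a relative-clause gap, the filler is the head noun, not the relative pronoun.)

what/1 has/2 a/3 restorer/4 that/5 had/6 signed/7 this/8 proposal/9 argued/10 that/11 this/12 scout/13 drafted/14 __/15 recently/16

1

The marked gap is the direct object of "drafted".
Its filler is the fronted wh-phrase "what", at word 1.
(The other dependency links word 4 to a gap after word 5.)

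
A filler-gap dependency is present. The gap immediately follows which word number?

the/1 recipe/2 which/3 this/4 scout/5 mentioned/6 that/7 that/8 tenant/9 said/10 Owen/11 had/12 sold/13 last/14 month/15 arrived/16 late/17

13

The displaced element is "the recipe" (word 2).
It is linked across 2 clause boundaries (that → Ø).
It functions as the direct object of "sold", so the gap sits immediately after word 13 ("sold").
Base order: This scout mentioned that that tenant said Owen had sold the recipe last month.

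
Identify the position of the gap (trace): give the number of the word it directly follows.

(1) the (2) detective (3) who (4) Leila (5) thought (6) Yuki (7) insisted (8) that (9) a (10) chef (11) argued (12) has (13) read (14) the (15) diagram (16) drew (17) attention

The displaced element is "the detective" (word 2).
It is linked across 3 clause boundaries (Ø → that → Ø).
It functions as the subject of "read", so the gap sits immediately after word 11 ("argued").
Base order: Leila thought Yuki insisted that a chef argued that the detective has read the diagram.

11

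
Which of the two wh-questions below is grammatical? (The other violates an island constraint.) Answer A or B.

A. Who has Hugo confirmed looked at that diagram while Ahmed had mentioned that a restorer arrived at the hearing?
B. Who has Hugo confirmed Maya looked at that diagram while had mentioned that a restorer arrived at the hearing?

In B, the wh-phrase is extracted from inside an adjunct island (introduced by "while"), which blocks movement.
In A, the extraction path crosses only that-complement boundaries, which are transparent.
So A is grammatical.

A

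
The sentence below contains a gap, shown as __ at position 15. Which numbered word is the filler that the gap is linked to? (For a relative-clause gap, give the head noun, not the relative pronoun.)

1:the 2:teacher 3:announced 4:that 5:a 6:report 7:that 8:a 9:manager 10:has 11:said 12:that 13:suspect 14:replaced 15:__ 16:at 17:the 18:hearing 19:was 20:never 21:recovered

6

The gap at 15 is the object of "replaced", inside a relative clause.
The relative pronoun is "that" (word 7); it is bound by the head noun immediately before it.
Its filler is the head noun "report", at word 6.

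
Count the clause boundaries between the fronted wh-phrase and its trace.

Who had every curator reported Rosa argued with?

"who" is extracted from the PP object of "argued".
Boundaries crossed, outermost first: [Ø] — 1 in total.

1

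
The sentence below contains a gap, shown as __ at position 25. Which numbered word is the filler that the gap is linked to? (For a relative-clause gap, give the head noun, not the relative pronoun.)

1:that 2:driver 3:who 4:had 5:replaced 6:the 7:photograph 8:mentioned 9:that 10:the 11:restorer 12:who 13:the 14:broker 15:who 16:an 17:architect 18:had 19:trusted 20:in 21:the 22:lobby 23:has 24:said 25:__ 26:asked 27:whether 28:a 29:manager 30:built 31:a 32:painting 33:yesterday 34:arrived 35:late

11

The gap at 25 is the subject of "asked", inside a relative clause.
The relative pronoun is "who" (word 12); it is bound by the head noun immediately before it.
Its filler is the head noun "restorer", at word 11.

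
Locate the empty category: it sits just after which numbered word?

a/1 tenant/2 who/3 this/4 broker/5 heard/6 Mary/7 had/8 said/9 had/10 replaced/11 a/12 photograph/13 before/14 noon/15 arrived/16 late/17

The displaced element is "a tenant" (word 2).
It is linked across 2 clause boundaries (Ø → Ø).
It functions as the subject of "replaced", so the gap sits immediately after word 9 ("said").
Base order: This broker heard Mary had said that a tenant had replaced a photograph before noon.

9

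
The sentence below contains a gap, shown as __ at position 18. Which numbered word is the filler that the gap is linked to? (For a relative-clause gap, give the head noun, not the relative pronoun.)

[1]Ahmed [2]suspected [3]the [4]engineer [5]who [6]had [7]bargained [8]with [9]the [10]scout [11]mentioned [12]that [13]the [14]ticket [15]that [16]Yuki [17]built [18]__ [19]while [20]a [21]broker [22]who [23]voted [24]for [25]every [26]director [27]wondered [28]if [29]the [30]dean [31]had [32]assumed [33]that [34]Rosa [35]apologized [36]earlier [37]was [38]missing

The gap at 18 is the object of "built", inside a relative clause.
The relative pronoun is "that" (word 15); it is bound by the head noun immediately before it.
Its filler is the head noun "ticket", at word 14.

14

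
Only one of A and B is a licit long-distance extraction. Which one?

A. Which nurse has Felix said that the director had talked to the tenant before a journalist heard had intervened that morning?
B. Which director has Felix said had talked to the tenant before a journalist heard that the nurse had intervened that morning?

In A, the wh-phrase is extracted from inside an adjunct island (introduced by "before"), which blocks movement.
In B, the extraction path crosses only that-complement boundaries, which are transparent.
So B is grammatical.

B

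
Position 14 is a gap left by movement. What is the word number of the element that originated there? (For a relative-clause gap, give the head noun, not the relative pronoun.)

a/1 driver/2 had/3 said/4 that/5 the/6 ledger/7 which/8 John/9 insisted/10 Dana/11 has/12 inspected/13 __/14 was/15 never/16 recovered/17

7

The gap at 14 is the object of "inspected", inside a relative clause.
The relative pronoun is "which" (word 8); it is bound by the head noun immediately before it.
Its filler is the head noun "ledger", at word 7.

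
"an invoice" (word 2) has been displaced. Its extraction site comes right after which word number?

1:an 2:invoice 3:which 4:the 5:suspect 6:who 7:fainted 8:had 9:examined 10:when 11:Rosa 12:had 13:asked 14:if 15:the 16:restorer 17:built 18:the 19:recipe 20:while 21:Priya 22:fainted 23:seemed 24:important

The displaced element is "an invoice" (word 2).
It functions as the direct object of "examined", so the gap sits immediately after word 9 ("examined").
Base order: The suspect who fainted had examined an invoice when Rosa had asked if the restorer built the recipe while Priya fainted.

9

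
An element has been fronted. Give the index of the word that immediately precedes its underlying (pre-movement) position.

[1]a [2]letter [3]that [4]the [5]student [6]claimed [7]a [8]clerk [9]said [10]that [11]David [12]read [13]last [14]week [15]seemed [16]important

The displaced element is "a letter" (word 2).
It is linked across 2 clause boundaries (Ø → that).
It functions as the direct object of "read", so the gap sits immediately after word 12 ("read").
Base order: The student claimed a clerk said that David read a letter last week.

12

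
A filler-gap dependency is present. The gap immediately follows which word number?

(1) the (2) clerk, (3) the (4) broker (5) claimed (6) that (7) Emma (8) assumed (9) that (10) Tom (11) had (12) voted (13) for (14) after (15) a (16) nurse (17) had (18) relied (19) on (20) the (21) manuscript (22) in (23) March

The displaced element is "the clerk" (word 2).
It is linked across 2 clause boundaries (that → that).
It functions as the object of the preposition "for" of "voted", so the gap sits immediately after word 13 ("for").
Base order: The broker claimed that Emma assumed that Tom had voted for the clerk after a nurse had relied on the manuscript in March.

13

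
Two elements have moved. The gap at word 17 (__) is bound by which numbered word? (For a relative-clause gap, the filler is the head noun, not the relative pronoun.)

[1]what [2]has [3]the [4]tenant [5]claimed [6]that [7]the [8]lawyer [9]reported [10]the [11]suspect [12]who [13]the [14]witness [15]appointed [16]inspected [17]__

1

The marked gap is the direct object of "inspected".
Its filler is the fronted wh-phrase "what", at word 1.
(The other dependency links word 11 to a gap after word 15.)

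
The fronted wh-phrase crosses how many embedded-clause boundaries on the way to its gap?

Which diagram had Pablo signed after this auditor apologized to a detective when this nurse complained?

0

"which diagram" originates inside the matrix clause — no clause boundary is crossed.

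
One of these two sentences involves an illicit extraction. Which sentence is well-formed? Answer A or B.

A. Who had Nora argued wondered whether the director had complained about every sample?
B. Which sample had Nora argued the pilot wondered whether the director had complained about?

A

In B, the wh-phrase is extracted from inside a wh-island (introduced by "whether"), which blocks movement.
In A, the extraction path crosses only that-complement boundaries, which are transparent.
So A is grammatical.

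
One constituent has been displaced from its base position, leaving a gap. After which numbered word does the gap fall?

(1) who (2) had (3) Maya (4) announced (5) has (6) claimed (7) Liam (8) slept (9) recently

The displaced element is "who" (word 1).
It is linked across 1 clause boundary (Ø).
It functions as the subject of "claimed", so the gap sits immediately after word 4 ("announced").
Base order: Maya had announced that who has claimed Liam slept recently.

4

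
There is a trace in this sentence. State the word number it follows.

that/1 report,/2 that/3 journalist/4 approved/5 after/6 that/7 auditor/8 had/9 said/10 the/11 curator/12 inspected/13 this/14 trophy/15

5

The displaced element is "that report" (word 2).
It functions as the direct object of "approved", so the gap sits immediately after word 5 ("approved").
Base order: That journalist approved that report after that auditor had said the curator inspected this trophy.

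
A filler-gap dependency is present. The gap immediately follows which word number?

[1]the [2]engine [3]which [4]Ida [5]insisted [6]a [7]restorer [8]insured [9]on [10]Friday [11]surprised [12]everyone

The displaced element is "the engine" (word 2).
It is linked across 1 clause boundary (Ø).
It functions as the direct object of "insured", so the gap sits immediately after word 8 ("insured").
Base order: Ida insisted a restorer insured the engine on Friday.

8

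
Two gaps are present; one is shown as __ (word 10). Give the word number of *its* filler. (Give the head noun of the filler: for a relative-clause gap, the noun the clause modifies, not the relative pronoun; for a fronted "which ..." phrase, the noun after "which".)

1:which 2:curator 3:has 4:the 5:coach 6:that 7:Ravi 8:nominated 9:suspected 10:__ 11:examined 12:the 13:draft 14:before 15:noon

The marked gap is the subject of "examined".
Its filler is the fronted wh-phrase "which curator", at word 2.
(The other dependency links word 5 to a gap after word 8.)

2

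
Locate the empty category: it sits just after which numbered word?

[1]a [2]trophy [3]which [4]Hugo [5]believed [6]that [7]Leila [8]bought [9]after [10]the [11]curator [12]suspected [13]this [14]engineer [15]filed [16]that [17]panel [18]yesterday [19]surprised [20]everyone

8

The displaced element is "a trophy" (word 2).
It is linked across 1 clause boundary (that).
It functions as the direct object of "bought", so the gap sits immediately after word 8 ("bought").
Base order: Hugo believed that Leila bought a trophy after the curator suspected this engineer filed that panel yesterday.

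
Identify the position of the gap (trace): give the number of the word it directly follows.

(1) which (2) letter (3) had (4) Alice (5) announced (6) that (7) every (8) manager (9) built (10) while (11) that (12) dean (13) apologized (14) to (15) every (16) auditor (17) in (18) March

The displaced element is "which letter" (word 2).
It is linked across 1 clause boundary (that).
It functions as the direct object of "built", so the gap sits immediately after word 9 ("built").
Base order: Alice had announced that every manager built which letter while that dean apologized to every auditor in March.

9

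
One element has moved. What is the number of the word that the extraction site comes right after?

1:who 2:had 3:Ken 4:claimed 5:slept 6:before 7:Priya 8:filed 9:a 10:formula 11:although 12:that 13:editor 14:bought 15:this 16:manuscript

The displaced element is "who" (word 1).
It is linked across 1 clause boundary (Ø).
It functions as the subject of "slept", so the gap sits immediately after word 4 ("claimed").
Base order: Ken had claimed that who slept before Priya filed a formula although that editor bought this manuscript.

4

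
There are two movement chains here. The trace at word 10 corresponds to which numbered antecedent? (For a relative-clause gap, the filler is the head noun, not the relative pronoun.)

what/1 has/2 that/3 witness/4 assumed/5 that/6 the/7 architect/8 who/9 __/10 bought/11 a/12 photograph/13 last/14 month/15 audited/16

8

The marked gap is inside the relative clause, the subject of "bought".
Its filler is the head noun "architect" (via "who"), at word 8.
(The other dependency links word 1 to a gap after word 16.)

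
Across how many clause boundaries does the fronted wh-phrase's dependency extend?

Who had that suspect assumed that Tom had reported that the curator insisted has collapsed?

"who" is extracted from the subject of "collapsed".
Boundaries crossed, outermost first: [that], [that], [Ø] — 3 in total.

3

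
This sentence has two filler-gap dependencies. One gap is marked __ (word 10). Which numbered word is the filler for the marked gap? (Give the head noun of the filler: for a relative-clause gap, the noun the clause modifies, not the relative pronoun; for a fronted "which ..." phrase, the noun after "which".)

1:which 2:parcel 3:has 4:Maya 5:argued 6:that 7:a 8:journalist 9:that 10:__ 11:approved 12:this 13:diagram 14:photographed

The marked gap is inside the relative clause, the subject of "approved".
Its filler is the head noun "journalist" (via "that"), at word 8.
(The other dependency links word 2 to a gap after word 14.)

8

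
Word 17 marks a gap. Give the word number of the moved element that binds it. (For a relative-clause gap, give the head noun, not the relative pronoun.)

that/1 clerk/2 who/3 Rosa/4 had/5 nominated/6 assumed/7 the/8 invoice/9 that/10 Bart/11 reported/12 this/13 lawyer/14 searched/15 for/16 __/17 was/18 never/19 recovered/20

9

The gap at 17 is the prepositional object of "searched", inside a relative clause.
The relative pronoun is "that" (word 10); it is bound by the head noun immediately before it.
Its filler is the head noun "invoice", at word 9.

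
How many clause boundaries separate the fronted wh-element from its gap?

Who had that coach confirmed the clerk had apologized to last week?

1

"who" is extracted from the PP object of "apologized".
Boundaries crossed, outermost first: [Ø] — 1 in total.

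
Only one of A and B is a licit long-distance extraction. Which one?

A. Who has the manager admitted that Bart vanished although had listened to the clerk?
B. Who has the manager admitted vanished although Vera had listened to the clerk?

In A, the wh-phrase is extracted from inside an adjunct island (introduced by "although"), which blocks movement.
In B, the extraction path crosses only that-complement boundaries, which are transparent.
So B is grammatical.

B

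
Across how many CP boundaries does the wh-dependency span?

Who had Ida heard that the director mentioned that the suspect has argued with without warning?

2

"who" is extracted from the PP object of "argued".
Boundaries crossed, outermost first: [that], [that] — 2 in total.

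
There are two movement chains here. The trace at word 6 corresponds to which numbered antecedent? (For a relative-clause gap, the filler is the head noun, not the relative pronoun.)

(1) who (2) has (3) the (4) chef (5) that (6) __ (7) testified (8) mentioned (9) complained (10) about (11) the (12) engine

The marked gap is inside the relative clause, the subject of "testified".
Its filler is the head noun "chef" (via "that"), at word 4.
(The other dependency links word 1 to a gap after word 8.)

4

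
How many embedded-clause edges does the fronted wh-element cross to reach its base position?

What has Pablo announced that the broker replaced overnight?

1

"what" is extracted from the object of "replaced".
Boundaries crossed, outermost first: [that] — 1 in total.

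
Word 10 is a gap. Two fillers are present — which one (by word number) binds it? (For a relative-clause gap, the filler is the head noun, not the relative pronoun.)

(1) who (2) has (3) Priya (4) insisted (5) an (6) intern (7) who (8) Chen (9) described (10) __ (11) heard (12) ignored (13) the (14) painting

The marked gap is inside the relative clause, the direct object of "described".
Its filler is the head noun "intern" (via "who"), at word 6.
(The other dependency links word 1 to a gap after word 11.)

6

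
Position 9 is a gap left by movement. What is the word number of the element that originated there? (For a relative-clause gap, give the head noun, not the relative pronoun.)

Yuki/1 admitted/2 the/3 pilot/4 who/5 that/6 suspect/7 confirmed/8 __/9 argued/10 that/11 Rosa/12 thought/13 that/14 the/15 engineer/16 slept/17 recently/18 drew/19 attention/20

The gap at 9 is the subject of "argued", inside a relative clause.
The relative pronoun is "who" (word 5); it is bound by the head noun immediately before it.
Its filler is the head noun "pilot", at word 4.

4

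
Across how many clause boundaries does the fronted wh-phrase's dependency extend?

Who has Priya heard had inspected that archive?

1

"who" is extracted from the subject of "inspected".
Boundaries crossed, outermost first: [Ø] — 1 in total.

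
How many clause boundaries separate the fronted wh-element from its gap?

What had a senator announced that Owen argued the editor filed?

"what" is extracted from the object of "filed".
Boundaries crossed, outermost first: [that], [Ø] — 2 in total.

2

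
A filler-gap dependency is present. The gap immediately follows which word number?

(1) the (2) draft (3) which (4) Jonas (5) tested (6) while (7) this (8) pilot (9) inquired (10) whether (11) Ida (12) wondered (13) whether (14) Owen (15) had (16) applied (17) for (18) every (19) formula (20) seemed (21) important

5

The displaced element is "the draft" (word 2).
It functions as the direct object of "tested", so the gap sits immediately after word 5 ("tested").
Base order: Jonas tested the draft while this pilot inquired whether Ida wondered whether Owen had applied for every formula.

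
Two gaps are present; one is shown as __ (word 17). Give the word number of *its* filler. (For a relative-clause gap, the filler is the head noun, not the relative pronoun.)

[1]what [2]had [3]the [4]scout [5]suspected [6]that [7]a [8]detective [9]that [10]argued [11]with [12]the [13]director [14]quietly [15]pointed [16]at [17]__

The marked gap is the object of the preposition "at" of "pointed".
Its filler is the fronted wh-phrase "what", at word 1.
(The other dependency links word 8 to a gap after word 9.)

1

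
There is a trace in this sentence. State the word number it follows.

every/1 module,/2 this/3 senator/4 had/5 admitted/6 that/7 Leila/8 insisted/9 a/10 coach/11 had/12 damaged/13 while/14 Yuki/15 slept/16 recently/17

13

The displaced element is "every module" (word 2).
It is linked across 2 clause boundaries (that → Ø).
It functions as the direct object of "damaged", so the gap sits immediately after word 13 ("damaged").
Base order: This senator had admitted that Leila insisted a coach had damaged every module while Yuki slept recently.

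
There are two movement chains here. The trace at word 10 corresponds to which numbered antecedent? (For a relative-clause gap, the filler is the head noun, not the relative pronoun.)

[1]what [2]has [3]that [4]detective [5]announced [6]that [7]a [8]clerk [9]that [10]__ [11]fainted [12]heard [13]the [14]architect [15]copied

The marked gap is inside the relative clause, the subject of "fainted".
Its filler is the head noun "clerk" (via "that"), at word 8.
(The other dependency links word 1 to a gap after word 15.)

8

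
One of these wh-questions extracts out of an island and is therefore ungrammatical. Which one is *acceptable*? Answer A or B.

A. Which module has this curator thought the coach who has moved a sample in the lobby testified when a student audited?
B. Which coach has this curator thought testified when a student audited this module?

In A, the wh-phrase is extracted from inside an adjunct island (introduced by "when"), which blocks movement.
In B, the extraction path crosses only that-complement boundaries, which are transparent.
So B is grammatical.

B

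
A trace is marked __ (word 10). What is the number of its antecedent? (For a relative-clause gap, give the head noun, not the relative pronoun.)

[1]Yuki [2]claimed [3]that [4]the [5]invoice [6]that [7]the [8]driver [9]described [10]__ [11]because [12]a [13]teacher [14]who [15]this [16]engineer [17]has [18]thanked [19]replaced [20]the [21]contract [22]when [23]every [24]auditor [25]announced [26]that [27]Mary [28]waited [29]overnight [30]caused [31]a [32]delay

The gap at 10 is the object of "described", inside a relative clause.
The relative pronoun is "that" (word 6); it is bound by the head noun immediately before it.
Its filler is the head noun "invoice", at word 5.

5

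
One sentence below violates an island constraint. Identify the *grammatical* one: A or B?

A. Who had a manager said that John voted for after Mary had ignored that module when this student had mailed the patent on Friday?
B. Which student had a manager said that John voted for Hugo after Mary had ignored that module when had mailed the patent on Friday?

In B, the wh-phrase is extracted from inside an adjunct island (introduced by "after"), which blocks movement.
In A, the extraction path crosses only that-complement boundaries, which are transparent.
So A is grammatical.

A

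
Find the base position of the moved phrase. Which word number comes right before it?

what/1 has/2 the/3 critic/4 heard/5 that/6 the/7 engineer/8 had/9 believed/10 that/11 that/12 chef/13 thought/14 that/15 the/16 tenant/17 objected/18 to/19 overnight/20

19

The displaced element is "what" (word 1).
It is linked across 3 clause boundaries (that → that → that).
It functions as the object of the preposition "to" of "objected", so the gap sits immediately after word 19 ("to").
Base order: The critic has heard that the engineer had believed that that chef thought that the tenant objected to what overnight.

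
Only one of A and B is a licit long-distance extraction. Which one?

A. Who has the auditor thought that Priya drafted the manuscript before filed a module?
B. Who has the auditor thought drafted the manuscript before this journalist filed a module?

In A, the wh-phrase is extracted from inside an adjunct island (introduced by "before"), which blocks movement.
In B, the extraction path crosses only that-complement boundaries, which are transparent.
So B is grammatical.

B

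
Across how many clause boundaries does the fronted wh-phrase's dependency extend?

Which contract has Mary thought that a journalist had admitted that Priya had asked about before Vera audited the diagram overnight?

"which contract" is extracted from the PP object of "asked".
Boundaries crossed, outermost first: [that], [that] — 2 in total.

2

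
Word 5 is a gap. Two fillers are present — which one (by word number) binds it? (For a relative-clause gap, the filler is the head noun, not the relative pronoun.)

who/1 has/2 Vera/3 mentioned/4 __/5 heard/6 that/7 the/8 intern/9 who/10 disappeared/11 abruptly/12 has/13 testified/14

1

The marked gap is the subject of "heard".
Its filler is the fronted wh-phrase "who", at word 1.
(The other dependency links word 9 to a gap after word 10.)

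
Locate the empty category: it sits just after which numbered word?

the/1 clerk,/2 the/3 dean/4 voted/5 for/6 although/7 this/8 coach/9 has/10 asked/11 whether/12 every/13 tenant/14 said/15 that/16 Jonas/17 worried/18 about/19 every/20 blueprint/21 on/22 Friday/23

6

The displaced element is "the clerk" (word 2).
It functions as the object of the preposition "for" of "voted", so the gap sits immediately after word 6 ("for").
Base order: The dean voted for the clerk although this coach has asked whether every tenant said that Jonas worried about every blueprint on Friday.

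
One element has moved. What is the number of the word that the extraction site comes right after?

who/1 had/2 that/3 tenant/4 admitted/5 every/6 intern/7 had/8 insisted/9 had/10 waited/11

The displaced element is "who" (word 1).
It is linked across 2 clause boundaries (Ø → Ø).
It functions as the subject of "waited", so the gap sits immediately after word 9 ("insisted").
Base order: That tenant had admitted every intern had insisted that who had waited.

9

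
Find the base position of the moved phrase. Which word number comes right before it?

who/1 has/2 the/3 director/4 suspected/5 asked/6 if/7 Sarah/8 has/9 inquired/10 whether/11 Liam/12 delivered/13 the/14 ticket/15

5

The displaced element is "who" (word 1).
It is linked across 1 clause boundary (Ø).
It functions as the subject of "asked", so the gap sits immediately after word 5 ("suspected").
Base order: The director has suspected that who asked if Sarah has inquired whether Liam delivered the ticket.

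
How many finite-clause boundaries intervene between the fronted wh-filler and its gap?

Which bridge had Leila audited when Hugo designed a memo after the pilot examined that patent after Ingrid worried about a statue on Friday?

0

"which bridge" originates inside the matrix clause — no clause boundary is crossed.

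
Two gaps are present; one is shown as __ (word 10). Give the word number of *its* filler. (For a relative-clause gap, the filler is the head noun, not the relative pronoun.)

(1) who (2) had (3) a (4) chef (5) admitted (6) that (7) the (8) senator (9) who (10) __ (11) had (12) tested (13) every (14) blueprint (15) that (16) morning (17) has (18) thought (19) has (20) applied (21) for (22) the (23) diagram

8

The marked gap is inside the relative clause, the subject of "tested".
Its filler is the head noun "senator" (via "who"), at word 8.
(The other dependency links word 1 to a gap after word 18.)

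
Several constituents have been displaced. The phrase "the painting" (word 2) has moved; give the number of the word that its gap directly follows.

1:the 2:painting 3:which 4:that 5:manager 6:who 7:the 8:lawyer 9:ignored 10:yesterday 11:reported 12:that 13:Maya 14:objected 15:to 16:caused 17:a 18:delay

The displaced element is "the painting" (word 2).
It is linked across 1 clause boundary (that).
It functions as the object of the preposition "to" of "objected", so the gap sits immediately after word 15 ("to").
Base order: That manager who the lawyer ignored yesterday reported that Maya objected to the painting.

15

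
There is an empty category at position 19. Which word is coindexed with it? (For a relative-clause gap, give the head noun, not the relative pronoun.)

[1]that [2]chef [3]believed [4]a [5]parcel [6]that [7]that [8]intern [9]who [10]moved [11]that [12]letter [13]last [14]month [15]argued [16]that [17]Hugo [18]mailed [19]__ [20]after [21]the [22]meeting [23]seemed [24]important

5

The gap at 19 is the object of "mailed", inside a relative clause.
The relative pronoun is "that" (word 6); it is bound by the head noun immediately before it.
Its filler is the head noun "parcel", at word 5.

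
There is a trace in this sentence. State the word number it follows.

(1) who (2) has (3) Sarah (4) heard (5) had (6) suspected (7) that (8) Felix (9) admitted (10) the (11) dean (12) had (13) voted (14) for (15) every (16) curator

The displaced element is "who" (word 1).
It is linked across 1 clause boundary (Ø).
It functions as the subject of "suspected", so the gap sits immediately after word 4 ("heard").
Base order: Sarah has heard that who had suspected that Felix admitted the dean had voted for every curator.

4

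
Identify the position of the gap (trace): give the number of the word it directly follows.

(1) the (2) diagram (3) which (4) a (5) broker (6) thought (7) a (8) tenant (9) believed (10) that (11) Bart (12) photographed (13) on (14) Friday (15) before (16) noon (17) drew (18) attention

The displaced element is "the diagram" (word 2).
It is linked across 2 clause boundaries (Ø → that).
It functions as the direct object of "photographed", so the gap sits immediately after word 12 ("photographed").
Base order: A broker thought a tenant believed that Bart photographed the diagram on Friday before noon.

12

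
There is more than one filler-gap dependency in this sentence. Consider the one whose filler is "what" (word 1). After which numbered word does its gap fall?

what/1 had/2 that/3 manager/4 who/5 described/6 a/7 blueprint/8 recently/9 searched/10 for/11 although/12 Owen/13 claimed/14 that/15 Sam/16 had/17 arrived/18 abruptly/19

11

The displaced element is "what" (word 1).
It functions as the object of the preposition "for" of "searched", so the gap sits immediately after word 11 ("for").
Base order: That manager who described a blueprint recently had searched for what although Owen claimed that Sam had arrived abruptly.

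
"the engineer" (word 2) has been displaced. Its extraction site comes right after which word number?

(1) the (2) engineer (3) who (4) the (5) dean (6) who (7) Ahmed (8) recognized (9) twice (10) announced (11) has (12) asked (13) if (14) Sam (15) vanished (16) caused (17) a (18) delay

The displaced element is "the engineer" (word 2).
It is linked across 1 clause boundary (Ø).
It functions as the subject of "asked", so the gap sits immediately after word 10 ("announced").
Base order: The dean who Ahmed recognized twice announced that the engineer has asked if Sam vanished.

10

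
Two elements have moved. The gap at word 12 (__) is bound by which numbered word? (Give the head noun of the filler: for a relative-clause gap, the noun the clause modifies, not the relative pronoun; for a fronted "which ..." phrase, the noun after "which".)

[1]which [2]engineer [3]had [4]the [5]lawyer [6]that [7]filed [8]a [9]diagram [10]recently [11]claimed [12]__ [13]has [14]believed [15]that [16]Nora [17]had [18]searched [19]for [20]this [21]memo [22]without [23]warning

2

The marked gap is the subject of "believed".
Its filler is the fronted wh-phrase "which engineer", at word 2.
(The other dependency links word 5 to a gap after word 6.)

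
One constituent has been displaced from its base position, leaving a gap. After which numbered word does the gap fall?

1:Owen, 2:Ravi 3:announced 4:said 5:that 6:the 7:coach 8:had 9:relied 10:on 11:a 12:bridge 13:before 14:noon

The displaced element is "Owen" (word 1).
It is linked across 1 clause boundary (Ø).
It functions as the subject of "said", so the gap sits immediately after word 3 ("announced").
Base order: Ravi announced that Owen said that the coach had relied on a bridge before noon.

3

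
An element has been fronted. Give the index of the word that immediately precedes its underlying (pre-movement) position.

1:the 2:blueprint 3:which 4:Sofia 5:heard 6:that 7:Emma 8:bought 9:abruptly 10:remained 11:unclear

8

The displaced element is "the blueprint" (word 2).
It is linked across 1 clause boundary (that).
It functions as the direct object of "bought", so the gap sits immediately after word 8 ("bought").
Base order: Sofia heard that Emma bought the blueprint abruptly.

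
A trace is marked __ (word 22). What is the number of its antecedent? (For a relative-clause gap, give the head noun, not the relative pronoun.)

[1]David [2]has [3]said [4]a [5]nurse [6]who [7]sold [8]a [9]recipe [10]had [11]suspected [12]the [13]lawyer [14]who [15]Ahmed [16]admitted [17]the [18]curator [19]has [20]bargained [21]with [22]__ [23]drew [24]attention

13

The gap at 22 is the prepositional object of "bargained", inside a relative clause.
The relative pronoun is "who" (word 14); it is bound by the head noun immediately before it.
Its filler is the head noun "lawyer", at word 13.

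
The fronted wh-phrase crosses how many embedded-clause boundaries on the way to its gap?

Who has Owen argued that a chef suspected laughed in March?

2

"who" is extracted from the subject of "laughed".
Boundaries crossed, outermost first: [that], [Ø] — 2 in total.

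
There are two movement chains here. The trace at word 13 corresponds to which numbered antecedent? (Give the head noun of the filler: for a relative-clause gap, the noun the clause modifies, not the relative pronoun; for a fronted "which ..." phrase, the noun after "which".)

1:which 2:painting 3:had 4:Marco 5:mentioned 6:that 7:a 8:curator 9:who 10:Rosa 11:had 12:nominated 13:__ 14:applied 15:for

8

The marked gap is inside the relative clause, the direct object of "nominated".
Its filler is the head noun "curator" (via "who"), at word 8.
(The other dependency links word 2 to a gap after word 15.)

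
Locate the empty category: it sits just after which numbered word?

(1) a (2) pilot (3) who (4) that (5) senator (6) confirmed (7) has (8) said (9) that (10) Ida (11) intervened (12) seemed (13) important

The displaced element is "a pilot" (word 2).
It is linked across 1 clause boundary (Ø).
It functions as the subject of "said", so the gap sits immediately after word 6 ("confirmed").
Base order: That senator confirmed that a pilot has said that Ida intervened.

6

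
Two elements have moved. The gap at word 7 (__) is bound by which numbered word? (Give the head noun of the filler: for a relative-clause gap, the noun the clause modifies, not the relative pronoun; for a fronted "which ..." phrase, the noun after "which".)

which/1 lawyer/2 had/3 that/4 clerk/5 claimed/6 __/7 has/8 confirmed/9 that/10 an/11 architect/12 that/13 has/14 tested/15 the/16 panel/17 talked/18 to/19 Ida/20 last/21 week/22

The marked gap is the subject of "confirmed".
Its filler is the fronted wh-phrase "which lawyer", at word 2.
(The other dependency links word 12 to a gap after word 13.)

2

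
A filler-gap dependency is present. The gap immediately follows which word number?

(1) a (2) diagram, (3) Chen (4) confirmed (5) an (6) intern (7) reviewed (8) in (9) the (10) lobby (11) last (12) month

The displaced element is "a diagram" (word 2).
It is linked across 1 clause boundary (Ø).
It functions as the direct object of "reviewed", so the gap sits immediately after word 7 ("reviewed").
Base order: Chen confirmed an intern reviewed a diagram in the lobby last month.

7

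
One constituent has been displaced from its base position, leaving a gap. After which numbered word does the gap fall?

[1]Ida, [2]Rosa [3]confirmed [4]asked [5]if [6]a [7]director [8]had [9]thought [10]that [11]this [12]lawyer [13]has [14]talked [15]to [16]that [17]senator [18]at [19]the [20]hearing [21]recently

3

The displaced element is "Ida" (word 1).
It is linked across 1 clause boundary (Ø).
It functions as the subject of "asked", so the gap sits immediately after word 3 ("confirmed").
Base order: Rosa confirmed that Ida asked if a director had thought that this lawyer has talked to that senator at the hearing recently.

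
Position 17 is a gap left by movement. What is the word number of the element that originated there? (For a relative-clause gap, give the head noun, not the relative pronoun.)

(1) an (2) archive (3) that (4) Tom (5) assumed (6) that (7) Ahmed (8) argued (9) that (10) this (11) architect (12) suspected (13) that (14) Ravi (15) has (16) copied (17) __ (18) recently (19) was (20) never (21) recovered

2

The gap at 17 is the object of "copied", inside a relative clause.
The relative pronoun is "that" (word 3); it is bound by the head noun immediately before it.
Its filler is the head noun "archive", at word 2.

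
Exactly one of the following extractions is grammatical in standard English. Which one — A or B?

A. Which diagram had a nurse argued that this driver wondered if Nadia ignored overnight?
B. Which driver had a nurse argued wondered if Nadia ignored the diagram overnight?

In A, the wh-phrase is extracted from inside a wh-island (introduced by "if"), which blocks movement.
In B, the extraction path crosses only that-complement boundaries, which are transparent.
So B is grammatical.

B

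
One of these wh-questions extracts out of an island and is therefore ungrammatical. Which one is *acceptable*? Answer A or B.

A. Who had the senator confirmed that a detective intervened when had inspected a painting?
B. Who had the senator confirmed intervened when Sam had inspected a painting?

In A, the wh-phrase is extracted from inside an adjunct island (introduced by "when"), which blocks movement.
In B, the extraction path crosses only that-complement boundaries, which are transparent.
So B is grammatical.

B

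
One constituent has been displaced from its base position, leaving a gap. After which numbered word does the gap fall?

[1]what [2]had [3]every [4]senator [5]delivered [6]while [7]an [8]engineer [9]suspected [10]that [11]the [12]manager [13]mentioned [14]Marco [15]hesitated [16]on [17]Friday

The displaced element is "what" (word 1).
It functions as the direct object of "delivered", so the gap sits immediately after word 5 ("delivered").
Base order: Every senator had delivered what while an engineer suspected that the manager mentioned Marco hesitated on Friday.

5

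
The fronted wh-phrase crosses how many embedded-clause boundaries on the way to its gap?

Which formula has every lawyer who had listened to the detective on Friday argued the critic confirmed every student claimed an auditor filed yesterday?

"which formula" is extracted from the object of "filed".
Boundaries crossed, outermost first: [Ø], [Ø], [Ø] — 3 in total.

3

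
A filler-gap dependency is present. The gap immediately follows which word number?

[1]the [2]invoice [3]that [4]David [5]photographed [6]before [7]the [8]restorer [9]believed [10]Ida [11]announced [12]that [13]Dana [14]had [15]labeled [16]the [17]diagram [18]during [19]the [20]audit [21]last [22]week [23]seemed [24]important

The displaced element is "the invoice" (word 2).
It functions as the direct object of "photographed", so the gap sits immediately after word 5 ("photographed").
Base order: David photographed the invoice before the restorer believed Ida announced that Dana had labeled the diagram during the audit last week.

5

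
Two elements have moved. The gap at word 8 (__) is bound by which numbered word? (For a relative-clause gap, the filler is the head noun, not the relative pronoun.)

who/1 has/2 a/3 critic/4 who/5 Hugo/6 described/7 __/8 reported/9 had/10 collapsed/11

The marked gap is inside the relative clause, the direct object of "described".
Its filler is the head noun "critic" (via "who"), at word 4.
(The other dependency links word 1 to a gap after word 9.)

4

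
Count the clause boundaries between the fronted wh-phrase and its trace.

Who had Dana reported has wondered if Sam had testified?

"who" is extracted from the subject of "wondered".
Boundaries crossed, outermost first: [Ø] — 1 in total.

1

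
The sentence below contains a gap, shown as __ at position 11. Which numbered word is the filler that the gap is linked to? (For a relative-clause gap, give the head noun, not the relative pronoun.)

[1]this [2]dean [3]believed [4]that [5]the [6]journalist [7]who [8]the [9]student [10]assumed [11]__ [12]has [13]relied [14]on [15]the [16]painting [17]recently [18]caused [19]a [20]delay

The gap at 11 is the subject of "relied", inside a relative clause.
The relative pronoun is "who" (word 7); it is bound by the head noun immediately before it.
Its filler is the head noun "journalist", at word 6.

6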